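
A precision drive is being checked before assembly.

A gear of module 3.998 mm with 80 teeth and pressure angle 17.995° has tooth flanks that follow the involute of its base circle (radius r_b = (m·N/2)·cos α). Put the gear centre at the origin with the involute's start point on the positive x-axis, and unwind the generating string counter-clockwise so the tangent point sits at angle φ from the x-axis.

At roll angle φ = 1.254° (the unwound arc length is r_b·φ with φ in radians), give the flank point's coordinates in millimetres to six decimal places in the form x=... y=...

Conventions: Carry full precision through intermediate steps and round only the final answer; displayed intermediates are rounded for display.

single-mesh involute tooth geometry (80T wheel at module 3.998)
pitch radius r_p = m·N/2 = 3.998·80/2 = 159.920000
base radius r_b = r_p·cos α = 159.920000·cos 17.995° = 152.097270
roll angle φ = 1.254° = 0.02188643 rad
x = r_b·(cos φ + φ·sin φ) = 152.133694
y = r_b·(sin φ − φ·cos φ) = 0.000532

x=152.133694 y=0.000532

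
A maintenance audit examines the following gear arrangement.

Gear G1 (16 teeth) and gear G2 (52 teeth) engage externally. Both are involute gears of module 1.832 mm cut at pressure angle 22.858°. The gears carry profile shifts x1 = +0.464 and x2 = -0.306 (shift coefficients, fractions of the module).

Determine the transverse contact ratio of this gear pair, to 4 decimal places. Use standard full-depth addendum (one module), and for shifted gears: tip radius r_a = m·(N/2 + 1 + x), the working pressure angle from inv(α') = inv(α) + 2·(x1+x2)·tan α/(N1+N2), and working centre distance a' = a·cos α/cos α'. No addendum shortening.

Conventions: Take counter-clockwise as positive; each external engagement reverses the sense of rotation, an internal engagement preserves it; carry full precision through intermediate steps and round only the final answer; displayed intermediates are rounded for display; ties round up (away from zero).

1.4173

recognized (one external pair, fixed centres): single-mesh tooth geometry, m = 1.832, N1 = 16, N2 = 52
base radii: r_b1 = 13.505070, r_b2 = 43.891478
tip radii: r_a1 = 17.338048, r_a2 = 48.903408
inv(α') = inv(22.858°) + 2·(+0.464-0.306)·tan α/(16+52) = 0.02456459  ⇒  α' = 23.47104°
a' = a·cos α / cos α' = 62.2880·cos 22.858°/cos 23.47104° = 62.573814
action lengths: √(r_a1²−r_b1²) = 10.872948, √(r_a2²−r_b2²) = 21.565747
base pitch p_b = π·m·cos α = 5.303429
CR = (10.872948 + 21.565747 − 62.573814·sin 23.47104°)/5.303429 = 1.417281
contact ratio ≈ 1.4173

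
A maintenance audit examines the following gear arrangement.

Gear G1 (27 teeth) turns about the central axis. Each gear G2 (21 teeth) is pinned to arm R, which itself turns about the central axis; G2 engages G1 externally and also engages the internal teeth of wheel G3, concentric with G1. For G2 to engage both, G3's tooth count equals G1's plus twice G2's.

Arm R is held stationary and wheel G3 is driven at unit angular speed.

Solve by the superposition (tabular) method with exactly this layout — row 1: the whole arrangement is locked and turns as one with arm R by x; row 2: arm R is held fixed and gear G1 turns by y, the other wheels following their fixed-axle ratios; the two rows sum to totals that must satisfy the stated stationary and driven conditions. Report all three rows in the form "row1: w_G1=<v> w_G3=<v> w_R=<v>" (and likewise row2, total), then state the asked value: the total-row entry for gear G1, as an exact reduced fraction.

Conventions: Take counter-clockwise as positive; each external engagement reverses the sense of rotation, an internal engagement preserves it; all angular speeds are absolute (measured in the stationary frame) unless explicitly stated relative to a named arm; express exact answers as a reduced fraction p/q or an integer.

topology: planetary set — G1 27T / G2 21T / G3 69T, arm = carrier (Willis)
row 1 — lock + rotate with arm: ω_sun = ω_ring = ω_arm = x
row 2 — arm fixed, fixed-axis ratios: sun y, ring −(27/69)·y, arm 0
boundary: total ω_arm = x = 0 and total ω_ring = x − (27/69)·y = 1  ⇒  y = -23/9, x = 0
row 2 ring = −(27/69)·(-23/9) = 1
totals (row 1 + row 2): sun 0 + (-23/9) = -23/9, ring 0 + 1 = 1, arm 0 + 0 = 0
asked cell (total, sun) = -23/9

row1: w_G1=0 w_G3=0 w_R=0
row2: w_G1=-23/9 w_G3=1 w_R=0
total: w_G1=-23/9 w_G3=1 w_R=0
asked value: -23/9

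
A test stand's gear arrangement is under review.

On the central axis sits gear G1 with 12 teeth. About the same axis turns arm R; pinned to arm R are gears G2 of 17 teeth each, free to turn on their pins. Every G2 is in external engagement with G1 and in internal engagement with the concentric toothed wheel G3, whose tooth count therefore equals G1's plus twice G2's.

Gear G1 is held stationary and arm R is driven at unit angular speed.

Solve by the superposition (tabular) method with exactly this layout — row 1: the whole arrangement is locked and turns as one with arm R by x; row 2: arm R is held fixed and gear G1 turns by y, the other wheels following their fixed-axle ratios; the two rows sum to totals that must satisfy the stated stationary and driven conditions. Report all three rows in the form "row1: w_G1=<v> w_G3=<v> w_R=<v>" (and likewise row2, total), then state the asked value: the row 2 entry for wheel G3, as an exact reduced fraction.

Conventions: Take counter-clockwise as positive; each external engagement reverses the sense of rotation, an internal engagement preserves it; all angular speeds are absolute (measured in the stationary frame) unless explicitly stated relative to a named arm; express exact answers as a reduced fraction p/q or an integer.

topology: planetary set — G1 12T / G2 17T / G3 46T, arm = carrier (Willis)
superposition row 1 [locked train]: every member turns x
row 2: sun turns y, ring = −(12/46)·y, arm 0
boundary: total ω_sun = x + y = 0 and total ω_arm = x = 1  ⇒  y = -1, x = 1
row 2 ring = −(12/46)·(-1) = 6/23
totals (row 1 + row 2): sun 1 + (-1) = 0, ring 1 + 6/23 = 29/23, arm 1 + 0 = 1
asked cell (row2, ring) = 6/23

row1: w_G1=1 w_G3=1 w_R=1
row2: w_G1=-1 w_G3=6/23 w_R=0
total: w_G1=0 w_G3=29/23 w_R=1
asked value: 6/23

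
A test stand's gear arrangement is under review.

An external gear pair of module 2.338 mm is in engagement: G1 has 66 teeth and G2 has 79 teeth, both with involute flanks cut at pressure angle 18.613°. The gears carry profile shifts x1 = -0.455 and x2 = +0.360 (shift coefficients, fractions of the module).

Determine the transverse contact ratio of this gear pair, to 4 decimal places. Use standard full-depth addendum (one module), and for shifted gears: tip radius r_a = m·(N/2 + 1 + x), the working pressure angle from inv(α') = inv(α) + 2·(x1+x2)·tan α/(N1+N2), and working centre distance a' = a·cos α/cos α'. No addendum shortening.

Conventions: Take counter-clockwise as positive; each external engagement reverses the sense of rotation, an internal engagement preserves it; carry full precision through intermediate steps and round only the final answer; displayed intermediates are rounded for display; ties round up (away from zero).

recognized (one external pair, fixed centres): single-mesh tooth geometry, m = 2.338, N1 = 66, N2 = 79
base radii: r_b1 = 73.118538, r_b2 = 87.520675
tip radii: r_a1 = 78.428210, r_a2 = 95.530680
inv(α') = inv(18.613°) + 2·(-0.455+0.360)·tan α/(66+79) = 0.01149035  ⇒  α' = 18.38715°
a' = a·cos α / cos α' = 169.5050·cos 18.613°/cos 18.38715° = 169.281585
action lengths: √(r_a1²−r_b1²) = 28.366591, √(r_a2²−r_b2²) = 38.291544
base pitch p_b = π·m·cos α = 6.960869
CR = (28.366591 + 38.291544 − 169.281585·sin 18.38715°)/6.960869 = 1.905019
contact ratio ≈ 1.9050

1.9050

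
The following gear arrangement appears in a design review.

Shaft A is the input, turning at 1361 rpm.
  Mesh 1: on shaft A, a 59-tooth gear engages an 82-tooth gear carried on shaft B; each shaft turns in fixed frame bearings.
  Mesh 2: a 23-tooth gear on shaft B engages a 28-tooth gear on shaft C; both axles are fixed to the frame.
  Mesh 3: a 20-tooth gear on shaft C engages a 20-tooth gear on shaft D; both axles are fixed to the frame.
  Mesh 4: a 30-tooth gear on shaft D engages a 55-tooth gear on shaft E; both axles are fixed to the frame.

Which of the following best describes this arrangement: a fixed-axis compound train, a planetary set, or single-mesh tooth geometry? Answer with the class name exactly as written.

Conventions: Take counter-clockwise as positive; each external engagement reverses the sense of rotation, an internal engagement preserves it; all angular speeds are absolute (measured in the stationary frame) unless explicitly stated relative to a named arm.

fixed-axis compound train

4-mesh fixed-axis compound train (all bearings frame-fixed)
classification: fixed-axis compound train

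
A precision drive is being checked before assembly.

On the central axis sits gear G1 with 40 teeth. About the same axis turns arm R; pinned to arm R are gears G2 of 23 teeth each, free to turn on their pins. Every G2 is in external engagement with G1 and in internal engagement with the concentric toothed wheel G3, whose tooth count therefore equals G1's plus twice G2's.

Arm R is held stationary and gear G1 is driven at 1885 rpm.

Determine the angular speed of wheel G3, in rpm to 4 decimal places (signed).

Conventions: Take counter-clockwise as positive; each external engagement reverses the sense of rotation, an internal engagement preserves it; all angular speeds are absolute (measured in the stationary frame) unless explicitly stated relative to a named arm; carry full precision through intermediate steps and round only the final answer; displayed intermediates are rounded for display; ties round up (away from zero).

-876.7442 rpm

topology: planetary set — G1 40T / G2 23T / G3 86T, arm = carrier (Willis)
normalise by the input: solve with ω_sun = 1, then scale by 1885 rpm
ring teeth: 40 + 2·23 = 86
40(ω_sun−ω_arm) = −86(ω_ring−ω_arm),  ω_arm = 0, ω_sun = 1
ω_ring = 0 − (40/86)(1−0) = -20/43
scale: ω_ring = -20/43 × 1885 rpm = -876.7442 rpm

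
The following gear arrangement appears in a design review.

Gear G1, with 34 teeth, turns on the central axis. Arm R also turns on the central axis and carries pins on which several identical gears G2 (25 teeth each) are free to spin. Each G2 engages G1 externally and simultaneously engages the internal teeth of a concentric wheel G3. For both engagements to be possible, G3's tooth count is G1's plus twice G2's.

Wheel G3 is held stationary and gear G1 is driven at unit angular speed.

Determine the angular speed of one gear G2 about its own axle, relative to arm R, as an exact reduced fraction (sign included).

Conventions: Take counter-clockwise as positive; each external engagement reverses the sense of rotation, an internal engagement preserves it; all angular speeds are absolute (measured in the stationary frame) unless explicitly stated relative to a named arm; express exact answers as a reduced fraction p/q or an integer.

class = planetary set [G3 = 34+2·25 = 84; Willis about the carrier]
ring teeth: 34 + 2·25 = 84
34(ω_sun−ω_arm) = −84(ω_ring−ω_arm),  ω_ring = 0, ω_sun = 1
34(1−ω_arm) = −84(0−ω_arm)  ⇒  118·ω_arm = 34  ⇒  ω_arm = 17/59
sun–planet mesh: 34·(1−17/59) = −25·(ω_p−ω_arm)  ⇒  ω_p−ω_arm = -1428/1475
exact speed ratio = -1428/1475

-1428/1475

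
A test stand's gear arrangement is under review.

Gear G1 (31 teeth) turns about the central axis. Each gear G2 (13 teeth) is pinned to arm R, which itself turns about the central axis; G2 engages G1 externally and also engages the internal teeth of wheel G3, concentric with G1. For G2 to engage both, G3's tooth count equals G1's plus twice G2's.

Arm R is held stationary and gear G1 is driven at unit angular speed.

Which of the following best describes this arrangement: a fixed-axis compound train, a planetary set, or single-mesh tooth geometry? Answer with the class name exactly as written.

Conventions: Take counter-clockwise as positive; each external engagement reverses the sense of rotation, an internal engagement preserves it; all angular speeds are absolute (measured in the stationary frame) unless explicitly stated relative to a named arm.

topology: planetary set — G1 31T / G2 13T / G3 57T, arm = carrier (Willis)
classification: planetary set

planetary set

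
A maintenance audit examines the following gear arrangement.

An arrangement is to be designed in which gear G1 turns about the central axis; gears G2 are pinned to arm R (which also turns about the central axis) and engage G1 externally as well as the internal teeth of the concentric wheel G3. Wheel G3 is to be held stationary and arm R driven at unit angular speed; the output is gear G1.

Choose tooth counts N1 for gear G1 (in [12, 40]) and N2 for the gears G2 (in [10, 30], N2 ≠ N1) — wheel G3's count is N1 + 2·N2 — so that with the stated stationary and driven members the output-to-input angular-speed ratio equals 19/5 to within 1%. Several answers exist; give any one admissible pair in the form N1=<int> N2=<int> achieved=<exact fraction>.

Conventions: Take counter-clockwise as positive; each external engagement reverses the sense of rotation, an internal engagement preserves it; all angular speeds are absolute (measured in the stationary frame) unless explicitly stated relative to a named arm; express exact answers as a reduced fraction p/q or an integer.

class = planetary set [ratio 19/5 wanted; Willis about the carrier]
Willis with ω_ring = 0: ω_sun/ω_arm = (N1+N3)/N1; set equal to 19/5  ⇒  N3/N1 = 19/5 − 1 = 14/5
N3 = N1 + 2·N2  ⇒  N2/N1 = (N3/N1 − 1)/2 = (14/5 − 1)/2 = 9/10
smallest multiple with N1 ≥ 12 and N2 ≥ 10: k = 2  ⇒  N1 = 2·10 = 20, N2 = 2·9 = 18 (N1 ≤ 40, N2 ≤ 30, N2 ≠ N1 ✓), N3 = 20 + 2·18 = 56
check: (N1+N3)/N1 with N1 = 20, N3 = 56 gives 19/5; |achieved − target| = 0 ≤ 19/500 ✓

N1=20 N2=18 achieved=19/5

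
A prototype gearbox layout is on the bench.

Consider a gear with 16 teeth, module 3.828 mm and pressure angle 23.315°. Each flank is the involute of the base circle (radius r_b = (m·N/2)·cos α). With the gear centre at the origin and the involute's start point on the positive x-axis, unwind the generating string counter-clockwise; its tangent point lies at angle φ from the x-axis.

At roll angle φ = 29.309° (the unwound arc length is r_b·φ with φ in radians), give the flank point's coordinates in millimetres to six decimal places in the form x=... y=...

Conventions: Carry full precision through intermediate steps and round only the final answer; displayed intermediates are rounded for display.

x=31.565638 y=1.222288

single-mesh involute tooth geometry (16T wheel at module 3.828)
pitch radius r_p = m·N/2 = 3.828·16/2 = 30.624000
base radius r_b = r_p·cos α = 30.624000·cos 23.315° = 28.123330
roll angle φ = 29.309° = 0.51153855 rad
x = r_b·(cos φ + φ·sin φ) = 31.565638
y = r_b·(sin φ − φ·cos φ) = 1.222288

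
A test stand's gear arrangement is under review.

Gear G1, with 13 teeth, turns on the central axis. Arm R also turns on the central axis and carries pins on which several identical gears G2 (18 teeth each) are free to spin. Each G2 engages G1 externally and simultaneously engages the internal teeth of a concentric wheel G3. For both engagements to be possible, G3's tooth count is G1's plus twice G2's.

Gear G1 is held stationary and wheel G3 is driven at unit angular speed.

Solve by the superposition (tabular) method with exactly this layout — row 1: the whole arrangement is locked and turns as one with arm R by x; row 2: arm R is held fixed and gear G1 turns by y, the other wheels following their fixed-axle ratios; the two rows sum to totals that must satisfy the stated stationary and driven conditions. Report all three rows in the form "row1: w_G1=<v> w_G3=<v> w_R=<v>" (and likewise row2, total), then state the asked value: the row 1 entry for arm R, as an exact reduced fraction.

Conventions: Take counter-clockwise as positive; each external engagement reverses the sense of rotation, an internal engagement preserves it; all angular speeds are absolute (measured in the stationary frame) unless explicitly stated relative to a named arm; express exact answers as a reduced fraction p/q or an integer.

class = planetary set [G3 = 13+2·18 = 49; Willis about the carrier]
superposition row 1 [locked train]: every member turns x
row 2 — arm fixed, fixed-axis ratios: sun y, ring −(13/49)·y, arm 0
boundary: total ω_sun = x + y = 0 and total ω_ring = x − (13/49)·y = 1  ⇒  y = -49/62, x = 49/62
row 2 ring = −(13/49)·(-49/62) = 13/62
totals (row 1 + row 2): sun 49/62 + (-49/62) = 0, ring 49/62 + 13/62 = 1, arm 49/62 + 0 = 49/62
asked cell (row1, arm) = 49/62

row1: w_G1=49/62 w_G3=49/62 w_R=49/62
row2: w_G1=-49/62 w_G3=13/62 w_R=0
total: w_G1=0 w_G3=1 w_R=49/62
asked value: 49/62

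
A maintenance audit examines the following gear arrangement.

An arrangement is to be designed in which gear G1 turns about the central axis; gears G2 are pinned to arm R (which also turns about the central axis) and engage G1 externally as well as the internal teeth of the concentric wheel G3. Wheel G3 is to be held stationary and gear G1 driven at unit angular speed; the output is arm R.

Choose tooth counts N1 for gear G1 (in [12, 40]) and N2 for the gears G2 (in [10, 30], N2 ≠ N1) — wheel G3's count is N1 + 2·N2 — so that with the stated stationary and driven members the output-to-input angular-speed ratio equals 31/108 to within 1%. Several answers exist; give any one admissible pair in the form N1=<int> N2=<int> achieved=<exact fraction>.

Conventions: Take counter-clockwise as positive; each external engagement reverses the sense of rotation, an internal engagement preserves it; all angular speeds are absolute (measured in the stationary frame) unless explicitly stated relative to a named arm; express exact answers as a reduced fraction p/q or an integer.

N1=31 N2=23 achieved=31/108

topology: planetary set — design target 31/108, arm = carrier (Willis)
Willis with ω_ring = 0: ω_arm/ω_sun = N1/(N1+N3); set equal to 31/108  ⇒  N3/N1 = 1/(31/108) − 1 = 77/31
N3 = N1 + 2·N2  ⇒  N2/N1 = (N3/N1 − 1)/2 = (77/31 − 1)/2 = 23/31
smallest multiple with N1 ≥ 12 and N2 ≥ 10: k = 1  ⇒  N1 = 1·31 = 31, N2 = 1·23 = 23 (N1 ≤ 40, N2 ≤ 30, N2 ≠ N1 ✓), N3 = 31 + 2·23 = 77
check: N1/(N1+N3) with N1 = 31, N3 = 77 gives 31/108; |achieved − target| = 0 ≤ 31/10800 ✓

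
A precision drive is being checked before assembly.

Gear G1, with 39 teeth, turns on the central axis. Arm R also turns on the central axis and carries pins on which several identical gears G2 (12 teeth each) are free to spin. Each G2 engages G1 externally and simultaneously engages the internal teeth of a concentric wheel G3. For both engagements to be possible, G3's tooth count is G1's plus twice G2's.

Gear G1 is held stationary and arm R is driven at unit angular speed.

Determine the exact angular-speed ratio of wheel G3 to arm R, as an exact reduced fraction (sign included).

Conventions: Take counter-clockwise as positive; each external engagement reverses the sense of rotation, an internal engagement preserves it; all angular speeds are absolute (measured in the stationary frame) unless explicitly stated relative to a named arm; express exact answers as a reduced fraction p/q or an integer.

34/21

planetary set (39T centre, 12T on arm, 63T internal) — Willis relation
ring teeth: 39 + 2·12 = 63
39(ω_sun−ω_arm) = −63(ω_ring−ω_arm),  ω_sun = 0, ω_arm = 1
ω_ring = 1 − (39/63)(0−1) = 34/21
ω_out/ω_in = 34/21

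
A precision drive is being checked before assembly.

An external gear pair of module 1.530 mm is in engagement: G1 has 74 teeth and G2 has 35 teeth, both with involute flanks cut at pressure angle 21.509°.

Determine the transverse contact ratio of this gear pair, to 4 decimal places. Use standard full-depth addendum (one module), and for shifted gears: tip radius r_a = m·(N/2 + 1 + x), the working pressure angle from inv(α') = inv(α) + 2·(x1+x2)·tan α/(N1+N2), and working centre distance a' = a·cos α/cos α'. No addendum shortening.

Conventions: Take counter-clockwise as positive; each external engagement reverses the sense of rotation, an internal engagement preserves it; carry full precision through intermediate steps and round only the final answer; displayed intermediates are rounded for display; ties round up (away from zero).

topology: single-mesh involute geometry — m = 1.530, 74T/35T pair
base radii: r_b1 = 52.667679, r_b2 = 24.910389
tip radii: r_a1 = 58.140000, r_a2 = 28.305000
no profile shift: α' = α, a' = a
action lengths: √(r_a1²−r_b1²) = 24.624687, √(r_a2²−r_b2²) = 13.440445
base pitch p_b = π·m·cos α = 4.471903
CR = (24.624687 + 13.440445 − 83.385000·sin 21.50900°)/4.471903 = 1.675403
contact ratio ≈ 1.6754

1.6754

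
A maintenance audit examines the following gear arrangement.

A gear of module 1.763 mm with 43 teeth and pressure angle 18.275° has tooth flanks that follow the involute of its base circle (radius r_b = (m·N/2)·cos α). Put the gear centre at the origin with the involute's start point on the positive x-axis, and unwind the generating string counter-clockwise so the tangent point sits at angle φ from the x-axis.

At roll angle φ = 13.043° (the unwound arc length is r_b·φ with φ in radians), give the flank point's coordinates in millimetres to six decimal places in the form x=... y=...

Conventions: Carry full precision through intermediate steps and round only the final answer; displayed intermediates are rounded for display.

x=36.913237 y=0.140801

recognized (one wheel, involute flank): single-mesh tooth geometry, m = 1.763, N = 43
pitch radius r_p = m·N/2 = 1.763·43/2 = 37.904500
base radius r_b = r_p·cos α = 37.904500·cos 18.275° = 35.992688
roll angle φ = 13.043° = 0.22764329 rad
x = r_b·(cos φ + φ·sin φ) = 36.913237
y = r_b·(sin φ − φ·cos φ) = 0.140801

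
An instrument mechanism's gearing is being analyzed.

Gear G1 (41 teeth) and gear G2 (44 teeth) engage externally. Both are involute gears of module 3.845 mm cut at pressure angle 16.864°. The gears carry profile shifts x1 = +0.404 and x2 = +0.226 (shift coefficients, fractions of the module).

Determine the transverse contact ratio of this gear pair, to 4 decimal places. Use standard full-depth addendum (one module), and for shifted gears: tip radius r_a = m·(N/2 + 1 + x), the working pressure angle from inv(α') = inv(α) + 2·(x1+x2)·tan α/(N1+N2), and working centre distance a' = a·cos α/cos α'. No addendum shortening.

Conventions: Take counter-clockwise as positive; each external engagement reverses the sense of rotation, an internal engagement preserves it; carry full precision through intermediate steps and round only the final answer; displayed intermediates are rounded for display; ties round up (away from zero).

single-mesh involute tooth geometry (41T engaging 44T at module 3.845)
base radii: r_b1 = 75.432821, r_b2 = 80.952296
tip radii: r_a1 = 84.220880, r_a2 = 89.303970
inv(α') = inv(16.864°) + 2·(+0.404+0.226)·tan α/(41+44) = 0.01329828  ⇒  α' = 19.27745°
a' = a·cos α / cos α' = 163.4125·cos 16.864°/cos 19.27745° = 165.674322
action lengths: √(r_a1²−r_b1²) = 37.457257, √(r_a2²−r_b2²) = 37.708419
base pitch p_b = π·m·cos α = 11.559961
CR = (37.457257 + 37.708419 − 165.674322·sin 19.27745°)/11.559961 = 1.770721
contact ratio ≈ 1.7707

1.7707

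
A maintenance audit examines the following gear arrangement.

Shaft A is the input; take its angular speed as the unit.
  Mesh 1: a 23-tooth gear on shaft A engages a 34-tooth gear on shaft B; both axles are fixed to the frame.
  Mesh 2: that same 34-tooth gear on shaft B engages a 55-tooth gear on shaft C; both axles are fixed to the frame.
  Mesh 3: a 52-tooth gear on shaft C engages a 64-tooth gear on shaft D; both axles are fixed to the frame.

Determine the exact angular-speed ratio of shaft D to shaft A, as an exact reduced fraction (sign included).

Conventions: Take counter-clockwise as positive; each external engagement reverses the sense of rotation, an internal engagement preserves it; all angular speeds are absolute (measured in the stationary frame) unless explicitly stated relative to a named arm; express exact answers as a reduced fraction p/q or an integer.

class = fixed-axis compound train [3 meshes; 3 ratios multiply, 3 sense flips]
mesh 1 [23T→34T]: running ratio 23/34, sense −
mesh 2 [34T→55T]: running ratio 23/55, sense +
mesh 3 [52T→64T]: running ratio 299/880, sense −
ω_out/ω_in = -299/880

-299/880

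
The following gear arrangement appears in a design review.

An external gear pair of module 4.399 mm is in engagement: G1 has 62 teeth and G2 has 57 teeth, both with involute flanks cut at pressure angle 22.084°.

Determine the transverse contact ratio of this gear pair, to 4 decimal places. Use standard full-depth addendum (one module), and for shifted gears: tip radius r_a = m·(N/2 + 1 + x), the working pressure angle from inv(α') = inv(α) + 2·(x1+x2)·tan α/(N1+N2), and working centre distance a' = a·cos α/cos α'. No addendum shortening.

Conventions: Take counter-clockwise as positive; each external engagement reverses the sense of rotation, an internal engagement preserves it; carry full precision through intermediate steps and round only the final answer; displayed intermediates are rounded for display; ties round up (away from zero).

1.6752

recognized (one external pair, fixed centres): single-mesh tooth geometry, m = 4.399, N1 = 62, N2 = 57
base radii: r_b1 = 126.364105, r_b2 = 116.173451
tip radii: r_a1 = 140.768000, r_a2 = 129.770500
no profile shift: α' = α, a' = a
action lengths: √(r_a1²−r_b1²) = 62.030176, √(r_a2²−r_b2²) = 57.828296
base pitch p_b = π·m·cos α = 12.805953
CR = (62.030176 + 57.828296 − 261.740500·sin 22.08400°)/12.805953 = 1.675242
contact ratio ≈ 1.6752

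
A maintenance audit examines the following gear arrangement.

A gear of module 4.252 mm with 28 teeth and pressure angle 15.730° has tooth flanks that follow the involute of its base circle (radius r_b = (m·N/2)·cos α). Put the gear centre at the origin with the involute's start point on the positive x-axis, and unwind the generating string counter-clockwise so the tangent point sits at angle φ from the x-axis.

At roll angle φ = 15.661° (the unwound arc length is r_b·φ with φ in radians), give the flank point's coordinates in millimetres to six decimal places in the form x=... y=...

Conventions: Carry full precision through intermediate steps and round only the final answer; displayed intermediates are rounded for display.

topology: single-mesh involute geometry — m = 4.252, N = 28
pitch radius r_p = m·N/2 = 4.252·28/2 = 59.528000
base radius r_b = r_p·cos α = 59.528000·cos 15.730° = 57.298672
roll angle φ = 15.661° = 0.27333601 rad
x = r_b·(cos φ + φ·sin φ) = 59.399324
y = r_b·(sin φ − φ·cos φ) = 0.387138

x=59.399324 y=0.387138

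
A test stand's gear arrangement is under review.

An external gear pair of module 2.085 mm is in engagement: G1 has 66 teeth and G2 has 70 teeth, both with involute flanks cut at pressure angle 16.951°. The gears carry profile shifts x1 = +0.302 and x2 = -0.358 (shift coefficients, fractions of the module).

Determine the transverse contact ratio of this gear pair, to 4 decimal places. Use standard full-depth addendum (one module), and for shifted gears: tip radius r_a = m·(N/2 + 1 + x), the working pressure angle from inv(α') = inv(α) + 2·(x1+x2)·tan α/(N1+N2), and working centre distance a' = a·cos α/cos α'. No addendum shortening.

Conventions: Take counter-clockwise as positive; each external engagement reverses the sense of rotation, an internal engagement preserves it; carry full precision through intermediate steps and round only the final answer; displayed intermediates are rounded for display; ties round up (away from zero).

2.0026

recognized (one external pair, fixed centres): single-mesh tooth geometry, m = 2.085, N1 = 66, N2 = 70
base radii: r_b1 = 65.815729, r_b2 = 69.804561
tip radii: r_a1 = 71.519670, r_a2 = 74.313570
inv(α') = inv(16.951°) + 2·(+0.302-0.358)·tan α/(66+70) = 0.00869401  ⇒  α' = 16.79467°
a' = a·cos α / cos α' = 141.7800·cos 16.951°/cos 16.79467° = 141.662716
action lengths: √(r_a1²−r_b1²) = 27.988445, √(r_a2²−r_b2²) = 25.491763
base pitch p_b = π·m·cos α = 6.265643
CR = (27.988445 + 25.491763 − 141.662716·sin 16.79467°)/6.265643 = 2.002635
contact ratio ≈ 2.0026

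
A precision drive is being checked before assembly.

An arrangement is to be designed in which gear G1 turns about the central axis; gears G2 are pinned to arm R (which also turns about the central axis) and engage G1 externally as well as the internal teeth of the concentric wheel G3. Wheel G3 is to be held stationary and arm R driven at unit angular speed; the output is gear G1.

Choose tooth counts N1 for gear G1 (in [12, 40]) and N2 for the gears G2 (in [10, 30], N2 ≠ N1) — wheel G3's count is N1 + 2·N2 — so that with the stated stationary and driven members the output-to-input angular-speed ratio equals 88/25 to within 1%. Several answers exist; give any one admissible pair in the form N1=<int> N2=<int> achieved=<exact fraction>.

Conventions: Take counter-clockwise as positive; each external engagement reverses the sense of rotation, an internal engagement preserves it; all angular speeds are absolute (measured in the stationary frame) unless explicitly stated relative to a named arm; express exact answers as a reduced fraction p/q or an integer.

planetary set to be sized for 88/25 (Willis relation)
Willis with ω_ring = 0: ω_sun/ω_arm = (N1+N3)/N1; set equal to 88/25  ⇒  N3/N1 = 88/25 − 1 = 63/25
N3 = N1 + 2·N2  ⇒  N2/N1 = (N3/N1 − 1)/2 = (63/25 − 1)/2 = 19/25
smallest multiple with N1 ≥ 12 and N2 ≥ 10: k = 1  ⇒  N1 = 1·25 = 25, N2 = 1·19 = 19 (N1 ≤ 40, N2 ≤ 30, N2 ≠ N1 ✓), N3 = 25 + 2·19 = 63
check: (N1+N3)/N1 with N1 = 25, N3 = 63 gives 88/25; |achieved − target| = 0 ≤ 22/625 ✓

N1=25 N2=19 achieved=88/25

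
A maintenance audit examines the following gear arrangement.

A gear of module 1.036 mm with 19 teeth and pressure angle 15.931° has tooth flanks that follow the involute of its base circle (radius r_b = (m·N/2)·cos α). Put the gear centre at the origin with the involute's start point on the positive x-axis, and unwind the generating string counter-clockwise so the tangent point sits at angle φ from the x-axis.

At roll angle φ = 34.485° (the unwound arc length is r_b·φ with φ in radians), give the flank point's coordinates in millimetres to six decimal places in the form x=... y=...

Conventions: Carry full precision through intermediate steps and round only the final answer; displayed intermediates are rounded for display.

x=11.026043 y=0.663226

class = single-mesh tooth geometry [base-circle involute, m = 1.036, 19T]
pitch radius r_p = m·N/2 = 1.036·19/2 = 9.842000
base radius r_b = r_p·cos α = 9.842000·cos 15.931° = 9.463998
roll angle φ = 34.485° = 0.60187679 rad
x = r_b·(cos φ + φ·sin φ) = 11.026043
y = r_b·(sin φ − φ·cos φ) = 0.663226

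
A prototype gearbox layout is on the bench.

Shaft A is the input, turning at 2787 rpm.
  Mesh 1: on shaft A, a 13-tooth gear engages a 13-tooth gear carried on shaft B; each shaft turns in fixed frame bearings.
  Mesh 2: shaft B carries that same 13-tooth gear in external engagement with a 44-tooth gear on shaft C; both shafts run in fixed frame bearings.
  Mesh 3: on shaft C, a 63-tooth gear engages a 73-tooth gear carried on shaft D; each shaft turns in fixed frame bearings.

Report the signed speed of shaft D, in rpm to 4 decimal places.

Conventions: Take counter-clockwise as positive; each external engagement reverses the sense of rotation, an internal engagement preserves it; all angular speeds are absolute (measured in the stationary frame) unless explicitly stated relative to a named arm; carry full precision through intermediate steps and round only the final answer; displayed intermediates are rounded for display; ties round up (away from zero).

class = fixed-axis compound train [3 meshes; 3 ratios multiply, 3 sense flips]
mesh 1 [13T→13T]: ω = 2787.0000×13/13 = 2787.0000 rpm, sense flips to −
mesh 2 [13T→44T]: ω = 2787.0000×13/44 = 823.4318 rpm, sense flips to +
mesh 3 [63T→73T]: ω = 823.4318×63/73 = 710.6329 rpm, sense flips to −
signed output speed = -710.6329 rpm

-710.6329 rpm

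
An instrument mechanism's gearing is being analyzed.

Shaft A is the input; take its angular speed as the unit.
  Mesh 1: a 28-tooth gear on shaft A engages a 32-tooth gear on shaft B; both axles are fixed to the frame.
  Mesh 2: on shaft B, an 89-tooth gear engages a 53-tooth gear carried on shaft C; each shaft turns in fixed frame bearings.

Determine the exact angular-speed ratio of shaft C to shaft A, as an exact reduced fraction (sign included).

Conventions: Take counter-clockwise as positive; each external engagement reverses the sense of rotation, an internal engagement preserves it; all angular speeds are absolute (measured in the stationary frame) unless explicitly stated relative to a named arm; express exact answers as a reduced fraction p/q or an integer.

class = fixed-axis compound train [2 meshes; 2 ratios multiply, 2 sense flips]
mesh 1 [28T→32T]: running ratio 7/8, sense −
mesh 2 [89T→53T]: running ratio 623/424, sense +
ω_out/ω_in = 623/424

623/424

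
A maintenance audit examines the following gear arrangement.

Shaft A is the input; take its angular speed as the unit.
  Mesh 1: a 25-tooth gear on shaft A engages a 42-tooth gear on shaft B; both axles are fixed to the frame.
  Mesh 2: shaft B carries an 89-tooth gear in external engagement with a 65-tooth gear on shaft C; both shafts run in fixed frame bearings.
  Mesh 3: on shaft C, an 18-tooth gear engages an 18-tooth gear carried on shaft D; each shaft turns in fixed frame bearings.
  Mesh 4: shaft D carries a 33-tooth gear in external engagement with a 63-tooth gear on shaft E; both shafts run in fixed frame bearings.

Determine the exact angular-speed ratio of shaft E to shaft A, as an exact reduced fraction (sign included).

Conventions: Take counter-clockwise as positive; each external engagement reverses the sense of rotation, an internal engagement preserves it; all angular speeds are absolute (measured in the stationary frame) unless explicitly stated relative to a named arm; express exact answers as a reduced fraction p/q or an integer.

class = fixed-axis compound train [4 meshes; 4 ratios multiply, 4 sense flips]
mesh 1 [25T→42T]: running ratio 25/42, sense −
mesh 2 [89T→65T]: running ratio 445/546, sense +
mesh 3 [18T→18T]: running ratio 445/546, sense −
mesh 4 [33T→63T]: running ratio 4895/11466, sense +
ω_out/ω_in = 4895/11466

4895/11466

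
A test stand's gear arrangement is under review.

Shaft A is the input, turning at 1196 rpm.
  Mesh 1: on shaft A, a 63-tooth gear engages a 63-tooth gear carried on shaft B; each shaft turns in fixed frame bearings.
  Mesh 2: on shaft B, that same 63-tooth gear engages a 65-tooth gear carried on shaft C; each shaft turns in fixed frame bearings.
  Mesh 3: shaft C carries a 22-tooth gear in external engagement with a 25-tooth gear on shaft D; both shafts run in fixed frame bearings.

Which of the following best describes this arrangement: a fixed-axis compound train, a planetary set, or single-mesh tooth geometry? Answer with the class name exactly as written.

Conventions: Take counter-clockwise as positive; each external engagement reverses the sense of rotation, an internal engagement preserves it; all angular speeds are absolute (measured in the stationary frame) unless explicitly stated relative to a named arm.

topology: fixed-axis compound train — 3 meshes, A→D
classification: fixed-axis compound train

fixed-axis compound train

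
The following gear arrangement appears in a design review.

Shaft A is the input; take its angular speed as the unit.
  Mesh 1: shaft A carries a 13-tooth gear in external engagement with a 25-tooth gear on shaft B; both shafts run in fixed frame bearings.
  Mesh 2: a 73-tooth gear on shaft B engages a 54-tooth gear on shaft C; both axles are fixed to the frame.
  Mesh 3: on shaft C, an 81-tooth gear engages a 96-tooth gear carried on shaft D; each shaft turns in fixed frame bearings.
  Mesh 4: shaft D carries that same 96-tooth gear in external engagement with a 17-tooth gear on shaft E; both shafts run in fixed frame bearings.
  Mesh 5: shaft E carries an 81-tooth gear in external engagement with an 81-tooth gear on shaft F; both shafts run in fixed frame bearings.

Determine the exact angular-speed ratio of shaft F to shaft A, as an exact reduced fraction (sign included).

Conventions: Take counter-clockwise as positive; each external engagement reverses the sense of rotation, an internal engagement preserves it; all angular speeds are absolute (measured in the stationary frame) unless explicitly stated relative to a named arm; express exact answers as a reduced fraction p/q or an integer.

-2847/850

class = fixed-axis compound train [5 meshes; 5 ratios multiply, 5 sense flips]
mesh 1 [13T→25T]: running ratio 13/25, sense −
mesh 2 [73T→54T]: running ratio 949/1350, sense +
mesh 3 [81T→96T]: running ratio 949/1600, sense −
mesh 4 [96T→17T]: running ratio 2847/850, sense +
mesh 5 [81T→81T]: running ratio 2847/850, sense −
ω_out/ω_in = -2847/850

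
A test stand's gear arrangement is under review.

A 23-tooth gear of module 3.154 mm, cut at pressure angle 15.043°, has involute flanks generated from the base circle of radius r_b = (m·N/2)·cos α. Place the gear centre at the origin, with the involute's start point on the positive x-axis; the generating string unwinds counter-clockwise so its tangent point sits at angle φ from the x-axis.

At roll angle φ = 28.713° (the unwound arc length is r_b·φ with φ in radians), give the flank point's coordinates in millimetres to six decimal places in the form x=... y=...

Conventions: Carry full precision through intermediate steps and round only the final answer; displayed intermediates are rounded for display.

x=39.154147 y=1.432901

class = single-mesh tooth geometry [base-circle involute, m = 3.154, 23T]
pitch radius r_p = m·N/2 = 3.154·23/2 = 36.271000
base radius r_b = r_p·cos α = 36.271000·cos 15.043° = 35.028040
roll angle φ = 28.713° = 0.50113639 rad
x = r_b·(cos φ + φ·sin φ) = 39.154147
y = r_b·(sin φ − φ·cos φ) = 1.432901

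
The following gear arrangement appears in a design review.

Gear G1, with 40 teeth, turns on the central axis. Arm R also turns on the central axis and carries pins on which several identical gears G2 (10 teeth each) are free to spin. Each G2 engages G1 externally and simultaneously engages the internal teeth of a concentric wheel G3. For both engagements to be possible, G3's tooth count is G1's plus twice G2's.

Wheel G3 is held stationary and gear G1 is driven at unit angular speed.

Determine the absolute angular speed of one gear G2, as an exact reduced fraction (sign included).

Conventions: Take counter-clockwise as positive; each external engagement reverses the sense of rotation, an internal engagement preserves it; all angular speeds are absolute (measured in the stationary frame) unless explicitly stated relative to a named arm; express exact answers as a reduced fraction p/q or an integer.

recognized (axles ride arm R): planetary set, 40/10/60 teeth
ring teeth: 40 + 2·10 = 60
40(ω_sun−ω_arm) = −60(ω_ring−ω_arm),  ω_ring = 0, ω_sun = 1
40(1−ω_arm) = −60(0−ω_arm)  ⇒  100·ω_arm = 40  ⇒  ω_arm = 2/5
sun–planet mesh: 40·(1−2/5) = −10·(ω_p−ω_arm)  ⇒  ω_p−ω_arm = -12/5
ω_p = 2/5 − 12/5 = -2
exact speed ratio = -2

-2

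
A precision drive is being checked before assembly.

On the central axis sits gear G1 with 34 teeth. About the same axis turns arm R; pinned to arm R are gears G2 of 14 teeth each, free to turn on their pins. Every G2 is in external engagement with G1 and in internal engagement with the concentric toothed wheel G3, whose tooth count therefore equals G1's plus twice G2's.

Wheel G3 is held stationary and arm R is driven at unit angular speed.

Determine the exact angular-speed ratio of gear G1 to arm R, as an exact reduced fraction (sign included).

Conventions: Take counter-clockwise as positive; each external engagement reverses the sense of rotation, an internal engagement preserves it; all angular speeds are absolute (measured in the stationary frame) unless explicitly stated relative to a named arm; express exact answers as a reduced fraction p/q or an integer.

48/17

class = planetary set [G3 = 34+2·14 = 62; Willis about the carrier]
ring teeth: 34 + 2·14 = 62
34(ω_sun−ω_arm) = −62(ω_ring−ω_arm),  ω_ring = 0, ω_arm = 1
ω_sun = 1 − (62/34)(0−1) = 48/17
ω_out/ω_in = 48/17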